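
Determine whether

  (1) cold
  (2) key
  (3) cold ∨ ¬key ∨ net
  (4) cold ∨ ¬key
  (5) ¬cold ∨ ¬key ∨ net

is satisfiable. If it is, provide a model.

cold: True, net: True, key: True

Unit clause (cold) forces cold = True.
Unit clause (key) forces key = True.
In (¬cold ∨ ¬key ∨ net) only net is left, so net = True.
All clauses satisfied.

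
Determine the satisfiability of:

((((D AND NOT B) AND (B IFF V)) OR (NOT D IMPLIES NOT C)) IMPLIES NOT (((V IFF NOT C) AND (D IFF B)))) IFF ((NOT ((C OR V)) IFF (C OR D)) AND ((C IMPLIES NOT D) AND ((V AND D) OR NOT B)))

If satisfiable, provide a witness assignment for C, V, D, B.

C = False; V = False; D = True; B = False

  ((((D AND NOT B) AND (B IFF V)) OR (NOT D IMPLIES NOT C)) IMPLIES NOT (((V IFF NOT C) AND (D IFF B)))) IFF ((NOT ((C OR V)) IFF (C OR D)) AND ((C IMPLIES NOT D) AND ((V AND D) OR NOT B))) = True
    (((D AND NOT B) AND (B IFF V)) OR (NOT D IMPLIES NOT C)) IMPLIES NOT (((V IFF NOT C) AND (D IFF B))) = True
      ((D AND NOT B) AND (B IFF V)) OR (NOT D IMPLIES NOT C) = True
        (D AND NOT B) AND (B IFF V) = True
          D AND NOT B = True
            NOT B = True
          B IFF V = True
        NOT D IMPLIES NOT C = True
          NOT D = False
          NOT C = True
      NOT (((V IFF NOT C) AND (D IFF B))) = True
        (V IFF NOT C) AND (D IFF B) = False
          V IFF NOT C = False
            NOT C = True
          D IFF B = False
    (NOT ((C OR V)) IFF (C OR D)) AND ((C IMPLIES NOT D) AND ((V AND D) OR NOT B)) = True
      NOT ((C OR V)) IFF (C OR D) = True
        NOT ((C OR V)) = True
          C OR V = False
        C OR D = True
      (C IMPLIES NOT D) AND ((V AND D) OR NOT B) = True
        C IMPLIES NOT D = True
          NOT D = False
        (V AND D) OR NOT B = True
          V AND D = False
          NOT B = True
The formula evaluates to True.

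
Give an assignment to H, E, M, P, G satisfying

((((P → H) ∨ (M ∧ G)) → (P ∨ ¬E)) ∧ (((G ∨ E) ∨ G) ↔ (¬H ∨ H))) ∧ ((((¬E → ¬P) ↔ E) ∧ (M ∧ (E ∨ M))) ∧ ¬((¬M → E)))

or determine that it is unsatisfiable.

Unsatisfiable

Case M = True: the conjunct ¬((¬M → E)) becomes ¬((False → E)) = False.
Case M = False: the conjunct M is False.
Both cases fail — unsatisfiable.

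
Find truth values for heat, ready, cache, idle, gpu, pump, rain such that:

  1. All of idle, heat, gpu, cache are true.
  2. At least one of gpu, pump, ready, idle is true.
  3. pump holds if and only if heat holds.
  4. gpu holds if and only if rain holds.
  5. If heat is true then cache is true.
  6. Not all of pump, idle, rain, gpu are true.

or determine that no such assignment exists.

Case cache = True:
  (1) forces idle = True.
  (1) forces heat = True.
  (1) forces gpu = True.
  (3) with heat=T forces pump = True.
  (4) with gpu=T forces rain = True.
  Constraint (6) is violated (pump=T, idle=T, rain=T, gpu=T) — contradiction.
Case cache = False:
  Constraint (1) is violated (cache=F) — contradiction.
Both cases fail — unsatisfiable.

The formula is unsatisfiable.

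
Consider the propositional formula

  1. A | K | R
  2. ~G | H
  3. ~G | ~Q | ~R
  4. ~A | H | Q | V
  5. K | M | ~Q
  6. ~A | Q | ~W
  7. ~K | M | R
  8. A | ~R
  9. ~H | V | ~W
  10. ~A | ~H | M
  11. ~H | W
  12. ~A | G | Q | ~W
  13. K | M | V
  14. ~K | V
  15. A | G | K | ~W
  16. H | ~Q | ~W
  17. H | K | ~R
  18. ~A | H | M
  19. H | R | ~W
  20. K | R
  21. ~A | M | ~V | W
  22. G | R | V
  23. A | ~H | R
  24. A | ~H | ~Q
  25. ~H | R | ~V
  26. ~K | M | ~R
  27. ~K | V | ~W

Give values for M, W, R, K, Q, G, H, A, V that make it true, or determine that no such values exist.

M=T, W=F, R=F, K=T, Q=F, G=F, H=F, A=T, V=T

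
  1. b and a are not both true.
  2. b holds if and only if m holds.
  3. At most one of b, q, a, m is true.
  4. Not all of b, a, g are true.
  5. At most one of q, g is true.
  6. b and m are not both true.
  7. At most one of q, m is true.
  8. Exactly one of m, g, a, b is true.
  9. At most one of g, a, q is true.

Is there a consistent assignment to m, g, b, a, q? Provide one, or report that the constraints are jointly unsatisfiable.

m = False; g = True; b = False; a = False; q = False

  (1) b=F, a=F — not both ✓
  (2) b=F, m=F — same ✓
  (3) {b, q, a, m}: 0 true — at most one ✓
  (4) {b, a, g}: 1/3 true — not all ✓
  (5) {q, g}: 1 true — at most one ✓
  (6) b=F, m=F — not both ✓
  (7) {q, m}: 0 true — at most one ✓
  (8) {m, g, a, b}: 1 true — exactly one ✓
  (9) {g, a, q}: 1 true — at most one ✓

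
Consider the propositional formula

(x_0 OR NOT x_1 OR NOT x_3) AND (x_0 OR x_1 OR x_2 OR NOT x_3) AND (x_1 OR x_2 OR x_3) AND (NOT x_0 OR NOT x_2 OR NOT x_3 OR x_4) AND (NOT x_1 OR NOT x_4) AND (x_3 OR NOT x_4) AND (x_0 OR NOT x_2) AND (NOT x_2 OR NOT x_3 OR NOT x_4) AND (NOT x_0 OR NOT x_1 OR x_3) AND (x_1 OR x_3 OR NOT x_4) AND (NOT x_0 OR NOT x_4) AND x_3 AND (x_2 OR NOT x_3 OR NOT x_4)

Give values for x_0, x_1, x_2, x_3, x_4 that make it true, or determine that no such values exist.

Unit clause (x_3) forces x_3 = True.
Try x_0 = False:
  (x_0 OR NOT x_1 OR NOT x_3) forces x_1 = False.
  (x_0 OR x_1 OR x_2 OR NOT x_3) forces x_2 = True.
  clause (x_0 OR NOT x_2) is falsified — backtrack.
So x_0 = True.
  then (NOT x_0 OR NOT x_4) forces x_4 = False.
  then (NOT x_0 OR NOT x_2 OR NOT x_3 OR x_4) forces x_2 = False.
Set x_1 = True.
All clauses satisfied.

x_0=T; x_1=T; x_2=F; x_3=T; x_4=F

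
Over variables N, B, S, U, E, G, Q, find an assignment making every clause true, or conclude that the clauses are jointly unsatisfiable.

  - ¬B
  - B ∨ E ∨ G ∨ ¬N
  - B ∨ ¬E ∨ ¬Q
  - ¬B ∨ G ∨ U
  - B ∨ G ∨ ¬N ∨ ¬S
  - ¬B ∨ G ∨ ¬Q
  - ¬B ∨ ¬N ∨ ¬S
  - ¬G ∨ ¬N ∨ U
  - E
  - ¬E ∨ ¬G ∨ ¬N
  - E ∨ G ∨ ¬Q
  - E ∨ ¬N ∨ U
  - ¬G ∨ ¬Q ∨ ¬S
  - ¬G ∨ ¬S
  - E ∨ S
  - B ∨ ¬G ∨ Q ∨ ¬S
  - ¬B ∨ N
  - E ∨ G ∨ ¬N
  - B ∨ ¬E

The formula is unsatisfiable.

Case B = True:
  Clause (¬B) is falsified — contradiction.
Case B = False:
  (E) forces E = True.
  Clause (B ∨ ¬E) is falsified — contradiction.
Both cases fail, so the formula is unsatisfiable.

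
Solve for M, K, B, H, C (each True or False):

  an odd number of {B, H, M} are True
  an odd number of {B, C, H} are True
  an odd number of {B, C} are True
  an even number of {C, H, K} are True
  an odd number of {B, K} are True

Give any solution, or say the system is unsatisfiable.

M=T, K=T, B=F, H=F, C=T

{B, H, M}: 1 true → odd ✓
{B, C, H}: 1 true → odd ✓
{B, C}: 1 true → odd ✓
{C, H, K}: 2 true → even ✓
{B, K}: 1 true → odd ✓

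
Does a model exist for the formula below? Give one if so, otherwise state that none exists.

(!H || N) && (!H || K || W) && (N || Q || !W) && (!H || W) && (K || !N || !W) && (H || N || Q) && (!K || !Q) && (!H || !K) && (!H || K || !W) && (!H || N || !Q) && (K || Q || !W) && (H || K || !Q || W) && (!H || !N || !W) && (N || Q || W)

Q: False, K: True, H: False, W: True, N: True

Set Q = False.
Set K = True.
  then (!H || !K) forces H = False.
  then (H || N || Q) forces N = True.
Set W = True.
All clauses satisfied.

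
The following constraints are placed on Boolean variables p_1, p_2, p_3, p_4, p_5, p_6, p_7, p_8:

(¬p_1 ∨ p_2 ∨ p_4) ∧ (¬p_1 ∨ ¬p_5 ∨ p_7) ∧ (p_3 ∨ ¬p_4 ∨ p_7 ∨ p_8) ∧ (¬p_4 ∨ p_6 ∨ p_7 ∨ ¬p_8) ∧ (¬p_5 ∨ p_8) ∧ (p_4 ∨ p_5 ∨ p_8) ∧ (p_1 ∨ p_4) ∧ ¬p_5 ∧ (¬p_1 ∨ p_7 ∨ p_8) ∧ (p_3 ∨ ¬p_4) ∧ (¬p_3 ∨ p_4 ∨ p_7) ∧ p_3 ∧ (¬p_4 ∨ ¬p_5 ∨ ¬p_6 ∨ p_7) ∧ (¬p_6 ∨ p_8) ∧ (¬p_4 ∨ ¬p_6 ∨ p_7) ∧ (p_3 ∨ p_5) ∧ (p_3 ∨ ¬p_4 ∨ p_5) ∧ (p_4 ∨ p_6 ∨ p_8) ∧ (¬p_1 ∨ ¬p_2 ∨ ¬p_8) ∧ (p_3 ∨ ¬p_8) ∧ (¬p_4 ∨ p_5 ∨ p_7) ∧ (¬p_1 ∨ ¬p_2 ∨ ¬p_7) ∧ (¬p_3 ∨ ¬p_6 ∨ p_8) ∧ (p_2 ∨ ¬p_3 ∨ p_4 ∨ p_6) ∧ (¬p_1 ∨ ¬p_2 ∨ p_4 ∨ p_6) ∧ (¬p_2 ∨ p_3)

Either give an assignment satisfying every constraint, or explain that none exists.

Unit clause (¬p_5) forces p_5 = False.
Unit clause (p_3) forces p_3 = True.
Set p_1 = False.
  then (p_1 ∨ p_4) forces p_4 = True.
  then (¬p_4 ∨ p_5 ∨ p_7) forces p_7 = True.
Set p_2 = True.
Set p_6 = False.
Set p_8 = True.
All clauses satisfied.

p_1: False, p_2: True, p_3: True, p_4: True, p_5: False, p_6: False, p_7: True, p_8: True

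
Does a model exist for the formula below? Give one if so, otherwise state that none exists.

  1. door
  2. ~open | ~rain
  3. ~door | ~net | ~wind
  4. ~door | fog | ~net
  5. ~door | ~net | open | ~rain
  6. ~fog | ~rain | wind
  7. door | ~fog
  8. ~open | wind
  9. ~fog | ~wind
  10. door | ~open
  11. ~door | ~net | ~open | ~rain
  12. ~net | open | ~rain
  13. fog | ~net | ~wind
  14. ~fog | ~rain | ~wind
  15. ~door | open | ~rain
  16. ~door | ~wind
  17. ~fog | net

fog=F, rain=F, wind=F, door=T, open=F, net=F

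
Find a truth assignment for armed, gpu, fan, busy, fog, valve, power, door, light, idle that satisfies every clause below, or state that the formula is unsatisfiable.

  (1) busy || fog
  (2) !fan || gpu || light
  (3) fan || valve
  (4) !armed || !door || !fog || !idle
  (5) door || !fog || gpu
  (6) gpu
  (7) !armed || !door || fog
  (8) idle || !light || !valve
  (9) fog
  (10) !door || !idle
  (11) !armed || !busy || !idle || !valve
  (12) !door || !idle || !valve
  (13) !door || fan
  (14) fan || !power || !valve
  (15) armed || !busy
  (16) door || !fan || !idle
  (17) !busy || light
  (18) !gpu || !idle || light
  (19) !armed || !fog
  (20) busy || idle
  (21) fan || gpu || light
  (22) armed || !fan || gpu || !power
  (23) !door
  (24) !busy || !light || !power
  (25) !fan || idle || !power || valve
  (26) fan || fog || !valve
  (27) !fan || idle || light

Unit clause (gpu) forces gpu = True.
Unit clause (fog) forces fog = True.
In (!armed || !fog) only !armed is left, so armed = False.
Unit clause (!door) forces door = False.
In (armed || !busy) only !busy is left, so busy = False.
In (busy || idle) only idle is left, so idle = True.
In (door || !fan || !idle) only !fan is left, so fan = False.
In (!gpu || !idle || light) only light is left, so light = True.
In (fan || valve) only valve is left, so valve = True.
In (fan || !power || !valve) only !power is left, so power = False.
All clauses satisfied.

armed: False; gpu: True; fan: False; busy: False; fog: True; valve: True; power: False; door: False; light: True; idle: True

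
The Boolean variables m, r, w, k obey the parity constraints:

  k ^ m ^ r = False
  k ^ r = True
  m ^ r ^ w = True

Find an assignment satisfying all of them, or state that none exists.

m = True; r = True; w = True; k = False

k ^ m ^ r = F ^ T ^ T = False ✓
k ^ r = F ^ T = True ✓
m ^ r ^ w = T ^ T ^ T = True ✓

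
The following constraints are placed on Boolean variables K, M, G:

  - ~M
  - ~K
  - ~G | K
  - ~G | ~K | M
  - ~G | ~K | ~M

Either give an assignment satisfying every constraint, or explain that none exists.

K = False; M = False; G = False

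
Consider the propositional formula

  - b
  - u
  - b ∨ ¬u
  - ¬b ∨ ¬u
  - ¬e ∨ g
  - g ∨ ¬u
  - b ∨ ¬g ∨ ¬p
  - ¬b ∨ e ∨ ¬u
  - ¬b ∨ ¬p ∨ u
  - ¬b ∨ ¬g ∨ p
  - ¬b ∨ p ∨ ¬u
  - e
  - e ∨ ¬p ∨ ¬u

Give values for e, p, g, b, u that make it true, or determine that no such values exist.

Unsatisfiable — no assignment works.

Case b = True:
  (u) forces u = True.
  Clause (¬b ∨ ¬u) is falsified — contradiction.
Case b = False:
  Clause (b) is falsified — contradiction.
Both cases fail, so the formula is unsatisfiable.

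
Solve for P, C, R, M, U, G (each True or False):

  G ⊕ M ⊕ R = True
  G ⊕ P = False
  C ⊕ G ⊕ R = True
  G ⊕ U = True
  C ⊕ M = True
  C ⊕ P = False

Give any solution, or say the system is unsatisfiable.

Unsatisfiable

Adding constraints 1, 3, 5 mod 2: every variable appears an even number of times on the left, so the left side is 0.
But the right sides sum to 1 (mod 2). 0 ≠ 1 — the system is inconsistent.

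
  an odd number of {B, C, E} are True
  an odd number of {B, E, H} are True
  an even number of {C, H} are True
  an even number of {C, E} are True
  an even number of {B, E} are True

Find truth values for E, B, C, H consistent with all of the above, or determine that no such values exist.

E=T; B=T; C=T; H=T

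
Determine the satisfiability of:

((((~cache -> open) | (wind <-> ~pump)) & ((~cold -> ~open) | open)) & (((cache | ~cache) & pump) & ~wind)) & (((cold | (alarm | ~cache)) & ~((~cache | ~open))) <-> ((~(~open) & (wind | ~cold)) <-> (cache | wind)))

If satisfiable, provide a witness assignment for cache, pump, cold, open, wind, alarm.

cache = False, pump = True, cold = False, open = True, wind = False, alarm = True

  (((~cache -> open) | (wind <-> ~pump)) & ((~cold -> ~open) | open)) & (((cache | ~cache) & pump) & ~wind) = True
    ((~cache -> open) | (wind <-> ~pump)) & ((~cold -> ~open) | open) = True
      (~cache -> open) | (wind <-> ~pump) = True
        ~cache -> open = True
          ~cache = True
        wind <-> ~pump = True
          ~pump = False
      (~cold -> ~open) | open = True
        ~cold -> ~open = False
          ~cold = True
          ~open = False
    ((cache | ~cache) & pump) & ~wind = True
      (cache | ~cache) & pump = True
        cache | ~cache = True
          ~cache = True
      ~wind = True
  ((cold | (alarm | ~cache)) & ~((~cache | ~open))) <-> ((~(~open) & (wind | ~cold)) <-> (cache | wind)) = True
    (cold | (alarm | ~cache)) & ~((~cache | ~open)) = False
      cold | (alarm | ~cache) = True
        alarm | ~cache = True
          ~cache = True
      ~((~cache | ~open)) = False
        ~cache | ~open = True
          ~cache = True
          ~open = False
    (~(~open) & (wind | ~cold)) <-> (cache | wind) = False
      ~(~open) & (wind | ~cold) = True
        ~(~open) = True
          ~open = False
        wind | ~cold = True
          ~cold = True
      cache | wind = False
Both conjuncts True, so the formula holds.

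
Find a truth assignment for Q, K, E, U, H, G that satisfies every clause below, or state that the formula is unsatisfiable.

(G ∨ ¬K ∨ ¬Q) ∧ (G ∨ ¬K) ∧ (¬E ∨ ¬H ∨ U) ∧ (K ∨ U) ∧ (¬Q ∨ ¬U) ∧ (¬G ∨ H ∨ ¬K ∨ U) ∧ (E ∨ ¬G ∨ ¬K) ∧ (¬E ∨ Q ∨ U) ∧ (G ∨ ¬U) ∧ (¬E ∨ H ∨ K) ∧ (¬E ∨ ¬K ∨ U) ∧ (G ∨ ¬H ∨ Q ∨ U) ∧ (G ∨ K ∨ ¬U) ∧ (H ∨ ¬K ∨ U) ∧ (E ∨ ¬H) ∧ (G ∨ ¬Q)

Q: False, K: False, E: False, U: True, H: False, G: True

Set Q = False.
Set K = False.
  then (K ∨ U) forces U = True.
  then (G ∨ ¬U) forces G = True.
Set E = False.
  then (E ∨ ¬H) forces H = False.
All clauses satisfied.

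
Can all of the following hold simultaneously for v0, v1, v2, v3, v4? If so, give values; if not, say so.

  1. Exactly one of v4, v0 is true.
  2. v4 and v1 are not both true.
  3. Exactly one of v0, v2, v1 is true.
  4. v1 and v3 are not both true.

v0 = True, v1 = False, v2 = False, v3 = True, v4 = False

  (1) {v4, v0}: 1 true — exactly one ✓
  (2) v4=F, v1=F — not both ✓
  (3) {v0, v2, v1}: 1 true — exactly one ✓
  (4) v1=F, v3=T — not both ✓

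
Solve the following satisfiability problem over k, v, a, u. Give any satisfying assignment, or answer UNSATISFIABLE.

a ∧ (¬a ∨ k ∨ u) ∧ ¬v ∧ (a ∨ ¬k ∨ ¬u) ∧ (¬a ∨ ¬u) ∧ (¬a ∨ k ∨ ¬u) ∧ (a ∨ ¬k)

Unit clause (a) forces a = True.
Unit clause (¬v) forces v = False.
In (¬a ∨ ¬u) only ¬u is left, so u = False.
In (¬a ∨ k ∨ u) only k is left, so k = True.
Check each clause:
  (a): a holds.
  (¬a ∨ k ∨ u): k holds.
  (¬v): ¬v holds.
  (a ∨ ¬k ∨ ¬u): a holds.
  (¬a ∨ ¬u): ¬u holds.
  (¬a ∨ k ∨ ¬u): k holds.
  (a ∨ ¬k): a holds.
All clauses satisfied.

k=T, v=F, a=T, u=F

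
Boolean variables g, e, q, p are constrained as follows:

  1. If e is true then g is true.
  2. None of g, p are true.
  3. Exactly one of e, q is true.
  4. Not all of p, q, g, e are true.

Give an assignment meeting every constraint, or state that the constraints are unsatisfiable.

g = False, e = False, q = True, p = False

  (1) e=F ⇒ g: vacuous ✓
  (2) {g, p}: 0 true — none ✓
  (3) {e, q}: 1 true — exactly one ✓
  (4) {p, q, g, e}: 1/4 true — not all ✓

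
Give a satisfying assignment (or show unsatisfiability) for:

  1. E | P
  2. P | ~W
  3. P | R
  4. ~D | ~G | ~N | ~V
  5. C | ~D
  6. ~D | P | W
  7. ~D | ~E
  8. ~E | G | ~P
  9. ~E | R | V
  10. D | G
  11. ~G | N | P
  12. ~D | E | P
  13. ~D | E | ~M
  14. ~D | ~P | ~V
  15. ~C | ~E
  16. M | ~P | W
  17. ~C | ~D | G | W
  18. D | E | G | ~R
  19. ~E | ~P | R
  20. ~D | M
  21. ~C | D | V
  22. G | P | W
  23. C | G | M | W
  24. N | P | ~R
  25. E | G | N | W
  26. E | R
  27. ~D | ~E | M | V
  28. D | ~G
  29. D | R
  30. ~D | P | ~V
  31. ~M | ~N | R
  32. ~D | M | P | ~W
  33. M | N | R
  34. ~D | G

The formula is unsatisfiable.

Case D = True:
  (C | ~D) forces C = True.
  (~D | ~E) forces E = False.
  (E | P) forces P = True.
  (~D | E | ~M) forces M = False.
  Clause (~D | M) is falsified — contradiction.
Case D = False:
  (D | G) forces G = True.
  Clause (D | ~G) is falsified — contradiction.
Both cases fail, so the formula is unsatisfiable.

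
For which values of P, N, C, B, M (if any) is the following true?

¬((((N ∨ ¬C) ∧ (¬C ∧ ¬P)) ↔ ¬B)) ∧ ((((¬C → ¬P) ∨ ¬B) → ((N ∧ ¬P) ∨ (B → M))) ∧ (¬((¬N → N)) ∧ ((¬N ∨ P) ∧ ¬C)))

P: True, N: False, C: False, B: False, M: False

  ¬((((N ∨ ¬C) ∧ (¬C ∧ ¬P)) ↔ ¬B)) = True
    ((N ∨ ¬C) ∧ (¬C ∧ ¬P)) ↔ ¬B = False
      (N ∨ ¬C) ∧ (¬C ∧ ¬P) = False
        N ∨ ¬C = True
          ¬C = True
        ¬C ∧ ¬P = False
          ¬C = True
          ¬P = False
      ¬B = True
  (((¬C → ¬P) ∨ ¬B) → ((N ∧ ¬P) ∨ (B → M))) ∧ (¬((¬N → N)) ∧ ((¬N ∨ P) ∧ ¬C)) = True
    ((¬C → ¬P) ∨ ¬B) → ((N ∧ ¬P) ∨ (B → M)) = True
      (¬C → ¬P) ∨ ¬B = True
        ¬C → ¬P = False
          ¬C = True
          ¬P = False
        ¬B = True
      (N ∧ ¬P) ∨ (B → M) = True
        N ∧ ¬P = False
          ¬P = False
        B → M = True
    ¬((¬N → N)) ∧ ((¬N ∨ P) ∧ ¬C) = True
      ¬((¬N → N)) = True
        ¬N → N = False
          ¬N = True
      (¬N ∨ P) ∧ ¬C = True
        ¬N ∨ P = True
          ¬N = True
        ¬C = True
Both conjuncts True, so the formula holds.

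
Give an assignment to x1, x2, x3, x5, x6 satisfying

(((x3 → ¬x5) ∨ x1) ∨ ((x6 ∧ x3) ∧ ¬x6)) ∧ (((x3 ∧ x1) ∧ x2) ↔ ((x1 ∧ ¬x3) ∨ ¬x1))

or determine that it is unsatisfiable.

x1=T; x2=F; x3=T; x5=T; x6=F

  ((x3 → ¬x5) ∨ x1) ∨ ((x6 ∧ x3) ∧ ¬x6) = True
    (x3 → ¬x5) ∨ x1 = True
      x3 → ¬x5 = False
        ¬x5 = False
    (x6 ∧ x3) ∧ ¬x6 = False
      x6 ∧ x3 = False
      ¬x6 = True
  ((x3 ∧ x1) ∧ x2) ↔ ((x1 ∧ ¬x3) ∨ ¬x1) = True
    (x3 ∧ x1) ∧ x2 = False
      x3 ∧ x1 = True
    (x1 ∧ ¬x3) ∨ ¬x1 = False
      x1 ∧ ¬x3 = False
        ¬x3 = False
      ¬x1 = False
Both conjuncts True, so the formula holds.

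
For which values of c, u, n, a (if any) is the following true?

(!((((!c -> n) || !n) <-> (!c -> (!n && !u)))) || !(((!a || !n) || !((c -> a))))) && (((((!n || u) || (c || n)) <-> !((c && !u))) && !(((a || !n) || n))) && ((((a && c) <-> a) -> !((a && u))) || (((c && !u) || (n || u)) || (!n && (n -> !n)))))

Unsatisfiable — no assignment works.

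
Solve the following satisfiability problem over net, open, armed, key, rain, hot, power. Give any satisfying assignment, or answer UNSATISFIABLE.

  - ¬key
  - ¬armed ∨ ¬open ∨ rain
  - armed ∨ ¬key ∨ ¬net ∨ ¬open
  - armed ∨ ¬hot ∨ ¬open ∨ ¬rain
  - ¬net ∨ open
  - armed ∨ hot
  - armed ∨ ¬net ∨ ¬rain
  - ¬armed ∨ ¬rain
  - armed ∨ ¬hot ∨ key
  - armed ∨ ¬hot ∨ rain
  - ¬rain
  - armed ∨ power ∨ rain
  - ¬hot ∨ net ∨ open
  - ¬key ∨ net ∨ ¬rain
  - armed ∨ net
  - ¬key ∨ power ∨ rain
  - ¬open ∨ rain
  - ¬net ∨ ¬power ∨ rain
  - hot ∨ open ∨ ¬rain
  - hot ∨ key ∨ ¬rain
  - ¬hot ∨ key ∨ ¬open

net=F, open=F, armed=T, key=F, rain=F, hot=F, power=F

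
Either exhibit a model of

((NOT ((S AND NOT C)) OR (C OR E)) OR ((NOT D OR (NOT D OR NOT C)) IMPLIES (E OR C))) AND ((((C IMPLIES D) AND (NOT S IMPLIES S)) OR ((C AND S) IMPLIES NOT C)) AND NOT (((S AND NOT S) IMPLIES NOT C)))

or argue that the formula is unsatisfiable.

The conjunct NOT (((S AND NOT S) IMPLIES NOT C)) is unsatisfiable on its own:
  C=F, S=F: evaluates to False.
  C=F, S=T: evaluates to False.
  C=T, S=F: evaluates to False.
  C=T, S=T: evaluates to False.
So the whole conjunction is unsatisfiable.

Unsatisfiable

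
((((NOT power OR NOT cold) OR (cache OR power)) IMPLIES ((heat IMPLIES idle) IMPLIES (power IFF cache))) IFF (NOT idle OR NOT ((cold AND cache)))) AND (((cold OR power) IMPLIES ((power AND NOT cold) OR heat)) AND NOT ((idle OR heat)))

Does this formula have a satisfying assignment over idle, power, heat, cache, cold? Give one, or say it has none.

idle = False, power = False, heat = False, cache = False, cold = False

  (((NOT power OR NOT cold) OR (cache OR power)) IMPLIES ((heat IMPLIES idle) IMPLIES (power IFF cache))) IFF (NOT idle OR NOT ((cold AND cache))) = True
    ((NOT power OR NOT cold) OR (cache OR power)) IMPLIES ((heat IMPLIES idle) IMPLIES (power IFF cache)) = True
      (NOT power OR NOT cold) OR (cache OR power) = True
        NOT power OR NOT cold = True
          NOT power = True
          NOT cold = True
        cache OR power = False
      (heat IMPLIES idle) IMPLIES (power IFF cache) = True
        heat IMPLIES idle = True
        power IFF cache = True
    NOT idle OR NOT ((cold AND cache)) = True
      NOT idle = True
      NOT ((cold AND cache)) = True
        cold AND cache = False
  ((cold OR power) IMPLIES ((power AND NOT cold) OR heat)) AND NOT ((idle OR heat)) = True
    (cold OR power) IMPLIES ((power AND NOT cold) OR heat) = True
      cold OR power = False
      (power AND NOT cold) OR heat = False
        power AND NOT cold = False
          NOT cold = True
    NOT ((idle OR heat)) = True
      idle OR heat = False
Both conjuncts True, so the formula holds.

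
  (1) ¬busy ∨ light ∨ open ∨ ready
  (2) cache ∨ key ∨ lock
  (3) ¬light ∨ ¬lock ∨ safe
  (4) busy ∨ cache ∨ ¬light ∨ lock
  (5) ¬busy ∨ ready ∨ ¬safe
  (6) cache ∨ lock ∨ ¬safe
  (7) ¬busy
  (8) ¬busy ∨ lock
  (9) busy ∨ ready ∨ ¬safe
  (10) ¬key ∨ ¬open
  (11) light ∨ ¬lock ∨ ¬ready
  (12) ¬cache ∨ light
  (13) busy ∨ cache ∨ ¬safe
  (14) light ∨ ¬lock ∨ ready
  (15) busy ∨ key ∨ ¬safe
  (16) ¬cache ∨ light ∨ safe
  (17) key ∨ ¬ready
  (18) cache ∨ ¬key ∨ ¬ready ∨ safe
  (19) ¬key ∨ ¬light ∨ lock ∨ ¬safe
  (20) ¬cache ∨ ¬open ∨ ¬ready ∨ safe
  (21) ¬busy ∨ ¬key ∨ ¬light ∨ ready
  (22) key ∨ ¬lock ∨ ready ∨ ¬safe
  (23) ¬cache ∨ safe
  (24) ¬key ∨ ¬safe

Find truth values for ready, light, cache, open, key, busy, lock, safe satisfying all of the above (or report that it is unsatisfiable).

ready: False, light: False, cache: False, open: False, key: True, busy: False, lock: False, safe: False

Unit clause (¬busy) forces busy = False.
Set ready = False.
  then (busy ∨ ready ∨ ¬safe) forces safe = False.
  then (¬cache ∨ safe) forces cache = False.
Try light = True:
  (¬light ∨ ¬lock ∨ safe) forces lock = False.
  clause (busy ∨ cache ∨ ¬light ∨ lock) is falsified — backtrack.
So light = False.
  then (light ∨ ¬lock ∨ ready) forces lock = False.
  then (cache ∨ key ∨ lock) forces key = True.
  then (¬key ∨ ¬open) forces open = False.
All clauses satisfied.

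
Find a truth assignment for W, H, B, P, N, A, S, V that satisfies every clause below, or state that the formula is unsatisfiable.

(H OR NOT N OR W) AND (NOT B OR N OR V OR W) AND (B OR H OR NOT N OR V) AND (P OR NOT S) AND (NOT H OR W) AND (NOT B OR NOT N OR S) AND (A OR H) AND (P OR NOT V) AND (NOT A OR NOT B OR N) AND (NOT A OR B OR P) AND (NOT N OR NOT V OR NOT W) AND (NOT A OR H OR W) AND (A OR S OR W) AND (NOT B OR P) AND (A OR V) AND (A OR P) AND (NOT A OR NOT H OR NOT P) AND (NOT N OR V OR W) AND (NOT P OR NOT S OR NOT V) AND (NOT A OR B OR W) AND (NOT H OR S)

W: True, H: False, B: False, P: True, N: False, A: True, S: False, V: False

Try W = False:
  (NOT H OR W) forces H = False.
  (H OR NOT N OR W) forces N = False.
  (A OR H) forces A = True.
  clause (NOT A OR H OR W) is falsified — backtrack.
So W = True.
Try H = True:
  (NOT H OR S) forces S = True.
  (P OR NOT S) forces P = True.
  (NOT A OR NOT H OR NOT P) forces A = False.
  (A OR V) forces V = True.
  clause (NOT P OR NOT S OR NOT V) is falsified — backtrack.
So H = False.
  then (A OR H) forces A = True.
Set B = False.
  then (NOT A OR B OR P) forces P = True.
Try N = True:
  (B OR H OR NOT N OR V) forces V = True.
  clause (NOT N OR NOT V OR NOT W) is falsified — backtrack.
So N = False.
Set S = False.
Set V = False.
All clauses satisfied.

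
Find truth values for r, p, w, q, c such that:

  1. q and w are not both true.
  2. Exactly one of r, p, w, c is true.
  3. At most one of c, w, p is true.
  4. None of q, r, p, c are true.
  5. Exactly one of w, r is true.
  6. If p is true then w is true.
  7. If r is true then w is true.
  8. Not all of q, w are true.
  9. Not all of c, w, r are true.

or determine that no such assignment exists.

r = False; p = False; w = True; q = False; c = False

  (1) q=F, w=T — not both ✓
  (2) {r, p, w, c}: 1 true — exactly one ✓
  (3) {c, w, p}: 1 true — at most one ✓
  (4) {q, r, p, c}: 0 true — none ✓
  (5) {w, r}: 1 true — exactly one ✓
  (6) p=F ⇒ w: vacuous ✓
  (7) r=F ⇒ w: vacuous ✓
  (8) {q, w}: 1/2 true — not all ✓
  (9) {c, w, r}: 1/3 true — not all ✓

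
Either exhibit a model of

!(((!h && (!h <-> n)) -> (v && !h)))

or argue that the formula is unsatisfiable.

v: False; h: False; n: True

  !(((!h && (!h <-> n)) -> (v && !h))) = True
    (!h && (!h <-> n)) -> (v && !h) = False
      !h && (!h <-> n) = True
        !h = True
        !h <-> n = True
          !h = True
      v && !h = False
        !h = True
The formula evaluates to True.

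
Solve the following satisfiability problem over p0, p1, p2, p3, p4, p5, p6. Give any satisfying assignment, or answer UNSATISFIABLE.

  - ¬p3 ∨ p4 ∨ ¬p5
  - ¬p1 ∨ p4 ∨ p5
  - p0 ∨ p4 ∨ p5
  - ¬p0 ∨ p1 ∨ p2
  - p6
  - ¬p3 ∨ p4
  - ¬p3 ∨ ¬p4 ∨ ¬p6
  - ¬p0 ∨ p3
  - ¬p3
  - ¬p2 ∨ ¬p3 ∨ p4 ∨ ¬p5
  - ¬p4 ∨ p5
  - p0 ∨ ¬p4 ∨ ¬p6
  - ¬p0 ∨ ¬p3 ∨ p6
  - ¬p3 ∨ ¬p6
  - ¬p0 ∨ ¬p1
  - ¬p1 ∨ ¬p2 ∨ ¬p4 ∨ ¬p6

p0 = False, p1 = True, p2 = True, p3 = False, p4 = False, p5 = True, p6 = True

Unit clause (p6) forces p6 = True.
Unit clause (¬p3) forces p3 = False.
In (¬p0 ∨ p3) only ¬p0 is left, so p0 = False.
In (p0 ∨ ¬p4 ∨ ¬p6) only ¬p4 is left, so p4 = False.
In (p0 ∨ p4 ∨ p5) only p5 is left, so p5 = True.
Set p1 = True.
Set p2 = True.
All clauses satisfied.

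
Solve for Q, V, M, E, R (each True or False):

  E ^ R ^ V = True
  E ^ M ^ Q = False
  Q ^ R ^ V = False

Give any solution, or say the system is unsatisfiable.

Q=T, V=T, M=T, E=F, R=F

E ^ R ^ V = F ^ F ^ T = True ✓
E ^ M ^ Q = F ^ T ^ T = False ✓
Q ^ R ^ V = T ^ F ^ T = False ✓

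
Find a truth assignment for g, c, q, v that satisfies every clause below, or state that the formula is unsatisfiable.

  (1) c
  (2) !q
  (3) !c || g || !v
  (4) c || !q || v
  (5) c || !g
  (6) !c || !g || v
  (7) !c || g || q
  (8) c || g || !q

g = True; c = True; q = False; v = True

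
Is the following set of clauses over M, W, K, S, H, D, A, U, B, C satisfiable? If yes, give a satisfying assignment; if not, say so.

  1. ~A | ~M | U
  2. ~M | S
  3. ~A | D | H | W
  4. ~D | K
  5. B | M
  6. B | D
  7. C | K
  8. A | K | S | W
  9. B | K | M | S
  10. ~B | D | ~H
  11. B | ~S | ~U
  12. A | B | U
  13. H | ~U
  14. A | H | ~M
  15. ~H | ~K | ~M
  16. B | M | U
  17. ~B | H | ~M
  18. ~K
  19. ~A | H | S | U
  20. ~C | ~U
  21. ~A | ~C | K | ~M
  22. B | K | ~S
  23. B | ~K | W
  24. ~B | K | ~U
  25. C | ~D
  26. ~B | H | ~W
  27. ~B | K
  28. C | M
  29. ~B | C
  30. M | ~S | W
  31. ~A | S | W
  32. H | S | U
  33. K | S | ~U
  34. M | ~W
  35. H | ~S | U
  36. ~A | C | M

Case K = True:
  Clause (~K) is falsified — contradiction.
Case K = False:
  (~D | K) forces D = False.
  (B | D) forces B = True.
  Clause (~B | K) is falsified — contradiction.
Both cases fail, so the formula is unsatisfiable.

UNSATISFIABLE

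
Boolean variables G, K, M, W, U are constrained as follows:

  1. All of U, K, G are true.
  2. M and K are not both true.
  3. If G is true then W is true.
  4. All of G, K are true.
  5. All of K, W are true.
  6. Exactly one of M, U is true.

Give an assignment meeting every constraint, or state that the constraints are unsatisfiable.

G = True, K = True, M = False, W = True, U = True

  (1) {U, K, G}: all 3 true ✓
  (2) M=F, K=T — not both ✓
  (3) G=T ⇒ W: T ✓
  (4) {G, K}: all 2 true ✓
  (5) {K, W}: all 2 true ✓
  (6) {M, U}: 1 true — exactly one ✓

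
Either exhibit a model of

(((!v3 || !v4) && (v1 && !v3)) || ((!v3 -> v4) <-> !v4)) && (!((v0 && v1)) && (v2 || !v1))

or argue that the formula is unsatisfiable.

v0: False, v1: True, v2: True, v3: True, v4: False

  ((!v3 || !v4) && (v1 && !v3)) || ((!v3 -> v4) <-> !v4) = True
    (!v3 || !v4) && (v1 && !v3) = False
      !v3 || !v4 = True
        !v3 = False
        !v4 = True
      v1 && !v3 = False
        !v3 = False
    (!v3 -> v4) <-> !v4 = True
      !v3 -> v4 = True
        !v3 = False
      !v4 = True
  !((v0 && v1)) && (v2 || !v1) = True
    !((v0 && v1)) = True
      v0 && v1 = False
    v2 || !v1 = True
      !v1 = False
Both conjuncts True, so the formula holds.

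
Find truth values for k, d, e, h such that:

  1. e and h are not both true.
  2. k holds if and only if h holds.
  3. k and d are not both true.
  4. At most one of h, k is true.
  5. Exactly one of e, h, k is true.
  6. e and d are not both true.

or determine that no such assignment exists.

k: False, d: False, e: True, h: False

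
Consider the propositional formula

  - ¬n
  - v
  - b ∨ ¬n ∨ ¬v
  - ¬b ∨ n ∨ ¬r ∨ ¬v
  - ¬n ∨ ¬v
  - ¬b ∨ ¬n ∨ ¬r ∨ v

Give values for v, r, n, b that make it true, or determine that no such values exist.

Unit clause (¬n) forces n = False.
Unit clause (v) forces v = True.
Set r = False.
Set b = True.
Check each clause:
  (¬n): ¬n holds.
  (v): v holds.
  (b ∨ ¬n ∨ ¬v): b holds.
  (¬b ∨ n ∨ ¬r ∨ ¬v): ¬r holds.
  (¬n ∨ ¬v): ¬n holds.
  (¬b ∨ ¬n ∨ ¬r ∨ v): ¬n holds.
All clauses satisfied.

v=T; r=F; n=F; b=T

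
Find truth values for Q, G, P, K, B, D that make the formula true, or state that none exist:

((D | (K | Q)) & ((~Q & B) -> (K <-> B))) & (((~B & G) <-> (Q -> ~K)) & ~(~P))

Q = False, G = True, P = True, K = False, B = False, D = True

  (D | (K | Q)) & ((~Q & B) -> (K <-> B)) = True
    D | (K | Q) = True
      K | Q = False
    (~Q & B) -> (K <-> B) = True
      ~Q & B = False
        ~Q = True
      K <-> B = True
  ((~B & G) <-> (Q -> ~K)) & ~(~P) = True
    (~B & G) <-> (Q -> ~K) = True
      ~B & G = True
        ~B = True
      Q -> ~K = True
        ~K = True
    ~(~P) = True
      ~P = False
Both conjuncts True, so the formula holds.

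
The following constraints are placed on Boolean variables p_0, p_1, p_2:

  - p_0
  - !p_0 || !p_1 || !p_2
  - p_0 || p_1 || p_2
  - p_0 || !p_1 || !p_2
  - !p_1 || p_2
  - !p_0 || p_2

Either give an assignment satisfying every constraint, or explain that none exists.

p_0: True, p_1: False, p_2: True

Unit clause (p_0) forces p_0 = True.
In (!p_0 || p_2) only p_2 is left, so p_2 = True.
In (!p_0 || !p_1 || !p_2) only !p_1 is left, so p_1 = False.
Check each clause:
  (p_0): p_0 holds.
  (!p_0 || !p_1 || !p_2): !p_1 holds.
  (p_0 || p_1 || p_2): p_0 holds.
  (p_0 || !p_1 || !p_2): p_0 holds.
  (!p_1 || p_2): !p_1 holds.
  (!p_0 || p_2): p_2 holds.
All clauses satisfied.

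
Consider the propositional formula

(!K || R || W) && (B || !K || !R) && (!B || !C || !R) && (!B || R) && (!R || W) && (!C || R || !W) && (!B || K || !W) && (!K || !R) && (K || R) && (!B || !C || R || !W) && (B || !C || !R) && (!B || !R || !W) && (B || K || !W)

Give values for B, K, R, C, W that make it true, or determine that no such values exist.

B: False; K: True; R: False; C: False; W: True

Try B = True:
  (!B || R) forces R = True.
  (!B || !C || !R) forces C = False.
  (!R || W) forces W = True.
  clause (!B || !R || !W) is falsified — backtrack.
So B = False.
Set K = True.
  then (B || !K || !R) forces R = False.
  then (!K || R || W) forces W = True.
  then (!C || R || !W) forces C = False.
All clauses satisfied.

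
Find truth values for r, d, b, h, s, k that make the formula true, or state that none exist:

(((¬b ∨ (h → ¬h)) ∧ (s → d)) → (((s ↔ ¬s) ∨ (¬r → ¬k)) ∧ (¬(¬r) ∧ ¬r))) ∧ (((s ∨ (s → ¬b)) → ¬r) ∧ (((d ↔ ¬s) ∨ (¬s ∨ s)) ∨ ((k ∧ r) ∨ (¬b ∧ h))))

r = False, d = True, b = True, h = True, s = False, k = False

  ((¬b ∨ (h → ¬h)) ∧ (s → d)) → (((s ↔ ¬s) ∨ (¬r → ¬k)) ∧ (¬(¬r) ∧ ¬r)) = True
    (¬b ∨ (h → ¬h)) ∧ (s → d) = False
      ¬b ∨ (h → ¬h) = False
        ¬b = False
        h → ¬h = False
          ¬h = False
      s → d = True
    ((s ↔ ¬s) ∨ (¬r → ¬k)) ∧ (¬(¬r) ∧ ¬r) = False
      (s ↔ ¬s) ∨ (¬r → ¬k) = True
        s ↔ ¬s = False
          ¬s = True
        ¬r → ¬k = True
          ¬r = True
          ¬k = True
      ¬(¬r) ∧ ¬r = False
        ¬(¬r) = False
          ¬r = True
        ¬r = True
  ((s ∨ (s → ¬b)) → ¬r) ∧ (((d ↔ ¬s) ∨ (¬s ∨ s)) ∨ ((k ∧ r) ∨ (¬b ∧ h))) = True
    (s ∨ (s → ¬b)) → ¬r = True
      s ∨ (s → ¬b) = True
        s → ¬b = True
          ¬b = False
      ¬r = True
    ((d ↔ ¬s) ∨ (¬s ∨ s)) ∨ ((k ∧ r) ∨ (¬b ∧ h)) = True
      (d ↔ ¬s) ∨ (¬s ∨ s) = True
        d ↔ ¬s = True
          ¬s = True
        ¬s ∨ s = True
          ¬s = True
      (k ∧ r) ∨ (¬b ∧ h) = False
        k ∧ r = False
        ¬b ∧ h = False
          ¬b = False
Both conjuncts True, so the formula holds.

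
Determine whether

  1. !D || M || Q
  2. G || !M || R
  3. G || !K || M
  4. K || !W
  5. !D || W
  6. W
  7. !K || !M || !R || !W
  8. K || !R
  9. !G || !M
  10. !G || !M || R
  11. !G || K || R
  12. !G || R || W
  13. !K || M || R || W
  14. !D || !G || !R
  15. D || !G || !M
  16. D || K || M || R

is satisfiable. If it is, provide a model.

Q = True; D = False; K = True; G = True; M = False; W = True; R = False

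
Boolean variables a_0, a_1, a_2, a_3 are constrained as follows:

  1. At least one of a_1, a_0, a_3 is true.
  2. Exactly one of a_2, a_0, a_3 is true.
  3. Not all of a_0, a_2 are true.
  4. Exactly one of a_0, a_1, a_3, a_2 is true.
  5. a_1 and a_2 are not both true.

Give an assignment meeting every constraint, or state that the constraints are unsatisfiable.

a_0: True, a_1: False, a_2: False, a_3: False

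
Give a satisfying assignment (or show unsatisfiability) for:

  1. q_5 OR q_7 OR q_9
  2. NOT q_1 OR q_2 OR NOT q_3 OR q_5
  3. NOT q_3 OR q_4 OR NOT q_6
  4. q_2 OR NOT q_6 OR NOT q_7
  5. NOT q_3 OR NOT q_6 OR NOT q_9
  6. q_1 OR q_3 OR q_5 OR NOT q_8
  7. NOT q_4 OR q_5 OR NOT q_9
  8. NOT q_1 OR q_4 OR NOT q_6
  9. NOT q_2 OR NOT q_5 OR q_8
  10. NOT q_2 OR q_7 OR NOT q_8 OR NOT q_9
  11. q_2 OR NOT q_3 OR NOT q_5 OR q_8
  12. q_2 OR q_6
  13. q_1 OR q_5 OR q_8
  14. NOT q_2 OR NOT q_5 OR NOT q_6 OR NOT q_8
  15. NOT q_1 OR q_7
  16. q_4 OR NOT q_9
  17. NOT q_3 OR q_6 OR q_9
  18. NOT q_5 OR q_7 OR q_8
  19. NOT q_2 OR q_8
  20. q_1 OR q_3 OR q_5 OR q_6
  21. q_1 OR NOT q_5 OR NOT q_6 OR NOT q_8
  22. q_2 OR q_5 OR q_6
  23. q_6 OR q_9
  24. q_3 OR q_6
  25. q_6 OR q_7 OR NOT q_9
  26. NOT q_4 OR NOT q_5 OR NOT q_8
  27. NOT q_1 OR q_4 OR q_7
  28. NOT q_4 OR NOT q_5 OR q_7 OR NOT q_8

Set q_1 = False.
Set q_2 = True.
  then (NOT q_2 OR q_8) forces q_8 = True.
Set q_3 = True.
Try q_4 = False:
  (NOT q_3 OR q_4 OR NOT q_6) forces q_6 = False.
  (q_4 OR NOT q_9) forces q_9 = False.
  clause (NOT q_3 OR q_6 OR q_9) is falsified — backtrack.
So q_4 = True.
  then (NOT q_4 OR NOT q_5 OR NOT q_8) forces q_5 = False.
  then (NOT q_4 OR q_5 OR NOT q_9) forces q_9 = False.
  then (NOT q_3 OR q_6 OR q_9) forces q_6 = True.
  then (q_5 OR q_7 OR q_9) forces q_7 = True.
All clauses satisfied.

q_1=F, q_2=T, q_3=T, q_4=T, q_5=F, q_6=T, q_7=T, q_8=T, q_9=F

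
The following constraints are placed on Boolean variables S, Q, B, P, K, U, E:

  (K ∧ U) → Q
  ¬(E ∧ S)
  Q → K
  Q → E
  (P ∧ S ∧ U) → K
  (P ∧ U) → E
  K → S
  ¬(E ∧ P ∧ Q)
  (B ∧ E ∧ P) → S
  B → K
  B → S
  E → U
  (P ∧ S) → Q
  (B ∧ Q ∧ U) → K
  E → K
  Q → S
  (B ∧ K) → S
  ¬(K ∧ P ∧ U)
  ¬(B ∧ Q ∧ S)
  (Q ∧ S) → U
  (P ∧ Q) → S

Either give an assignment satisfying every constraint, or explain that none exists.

S: True, Q: False, B: False, P: False, K: False, U: False, E: False

Set S = True.
  then (¬E ∨ ¬S) forces E = False.
  then (E ∨ ¬Q) forces Q = False.
  then (¬P ∨ Q ∨ ¬S) forces P = False.
Set B = False.
Set K = False.
Set U = False.
All clauses satisfied.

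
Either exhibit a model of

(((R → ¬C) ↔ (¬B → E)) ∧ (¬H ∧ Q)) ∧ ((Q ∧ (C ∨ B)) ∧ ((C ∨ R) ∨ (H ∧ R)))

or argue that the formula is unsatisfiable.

C=T; B=F; Q=T; H=F; E=T; R=F

  ((R → ¬C) ↔ (¬B → E)) ∧ (¬H ∧ Q) = True
    (R → ¬C) ↔ (¬B → E) = True
      R → ¬C = True
        ¬C = False
      ¬B → E = True
        ¬B = True
    ¬H ∧ Q = True
      ¬H = True
  (Q ∧ (C ∨ B)) ∧ ((C ∨ R) ∨ (H ∧ R)) = True
    Q ∧ (C ∨ B) = True
      C ∨ B = True
    (C ∨ R) ∨ (H ∧ R) = True
      C ∨ R = True
      H ∧ R = False
Both conjuncts True, so the formula holds.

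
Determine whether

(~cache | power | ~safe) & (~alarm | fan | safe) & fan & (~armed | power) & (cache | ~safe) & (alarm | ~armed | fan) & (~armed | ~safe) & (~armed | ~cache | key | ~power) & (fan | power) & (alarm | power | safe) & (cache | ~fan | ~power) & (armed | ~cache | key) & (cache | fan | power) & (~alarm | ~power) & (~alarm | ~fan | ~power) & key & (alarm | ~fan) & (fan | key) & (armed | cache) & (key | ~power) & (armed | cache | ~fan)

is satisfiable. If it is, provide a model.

Unit clause (fan) forces fan = True.
Unit clause (key) forces key = True.
In (alarm | ~fan) only alarm is left, so alarm = True.
In (~alarm | ~power) only ~power is left, so power = False.
In (~armed | power) only ~armed is left, so armed = False.
In (armed | cache) only cache is left, so cache = True.
In (~cache | power | ~safe) only ~safe is left, so safe = False.
All clauses satisfied.

power = False; key = True; armed = False; fan = True; safe = False; cache = True; alarm = True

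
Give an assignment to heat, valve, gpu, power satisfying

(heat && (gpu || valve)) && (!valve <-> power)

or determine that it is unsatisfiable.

heat=T, valve=F, gpu=T, power=T

  heat && (gpu || valve) = True
    gpu || valve = True
  !valve <-> power = True
    !valve = True
Both conjuncts True, so the formula holds.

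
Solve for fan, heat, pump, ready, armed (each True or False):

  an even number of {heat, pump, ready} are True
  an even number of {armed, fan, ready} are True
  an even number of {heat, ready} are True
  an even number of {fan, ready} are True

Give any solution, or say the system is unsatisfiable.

fan = False, heat = False, pump = False, ready = False, armed = False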